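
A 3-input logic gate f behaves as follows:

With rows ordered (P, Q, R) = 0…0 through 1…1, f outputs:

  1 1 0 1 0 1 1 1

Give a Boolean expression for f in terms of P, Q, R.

f(P, Q, R) = (((P' · Q) · R') + ((P · Q') · R'))'

The 0-rows are (0,1,0), (1,0,0). Take each as a conjunction (¬P·Q·¬R, P·¬Q·¬R), form their disjunction, and complement — that gives a formula that is 1 everywhere f is.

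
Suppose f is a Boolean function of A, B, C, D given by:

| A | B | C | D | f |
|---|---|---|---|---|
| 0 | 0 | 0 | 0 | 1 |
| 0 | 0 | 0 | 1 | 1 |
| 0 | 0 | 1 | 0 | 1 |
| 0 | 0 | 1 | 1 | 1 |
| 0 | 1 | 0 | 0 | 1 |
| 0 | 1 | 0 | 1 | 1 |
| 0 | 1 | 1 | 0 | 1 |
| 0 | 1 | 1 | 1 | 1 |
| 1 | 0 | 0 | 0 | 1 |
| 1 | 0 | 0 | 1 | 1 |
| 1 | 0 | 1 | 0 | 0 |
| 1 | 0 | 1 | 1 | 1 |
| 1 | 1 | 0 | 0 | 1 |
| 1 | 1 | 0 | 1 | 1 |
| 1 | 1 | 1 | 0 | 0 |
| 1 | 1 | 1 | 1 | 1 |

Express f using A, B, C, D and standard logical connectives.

f is 0 on only 2 rows — (1,0,1,0), (1,1,1,0). Writing each as a minterm (A·¬B·C·¬D, A·B·C·¬D) and OR-ing them characterizes exactly where f=0, so f is the negation of that disjunction.

f(A, B, C, D) = ¬((((A ∧ ¬B) ∧ C) ∧ ¬D) ∨ (((A ∧ B) ∧ C) ∧ ¬D))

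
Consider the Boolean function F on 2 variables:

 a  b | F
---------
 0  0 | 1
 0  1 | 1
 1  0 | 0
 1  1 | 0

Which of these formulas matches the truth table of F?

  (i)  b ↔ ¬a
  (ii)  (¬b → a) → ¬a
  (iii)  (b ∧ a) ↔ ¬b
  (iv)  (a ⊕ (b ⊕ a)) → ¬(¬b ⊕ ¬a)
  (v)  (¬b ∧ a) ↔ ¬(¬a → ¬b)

ii

(i): at (0,0) it gives 0, but F = 1 — eliminated.
(iii): at (0,0) it gives 0, but F = 1 — eliminated.
(iv): at (0,1) it gives 0, but F = 1 — eliminated.
(v): at (0,1) it gives 0, but F = 1 — eliminated.
(ii) is the remaining candidate, and it agrees with F on all 4 inputs.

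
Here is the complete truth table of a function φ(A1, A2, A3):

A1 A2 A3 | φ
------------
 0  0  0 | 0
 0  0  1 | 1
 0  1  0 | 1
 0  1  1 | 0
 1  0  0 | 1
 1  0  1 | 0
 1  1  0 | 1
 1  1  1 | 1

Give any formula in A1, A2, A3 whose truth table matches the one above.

φ(A1, A2, A3) = ~((((~A1 & ~A2) & ~A3) | ((~A1 & A2) & A3)) | ((A1 & ~A2) & A3))

φ is 0 on only 3 rows — (0,0,0), (0,1,1), (1,0,1). Writing each as a minterm (¬A1·¬A2·¬A3, ¬A1·A2·A3, A1·¬A2·A3) and OR-ing them characterizes exactly where φ=0, so φ is the negation of that disjunction.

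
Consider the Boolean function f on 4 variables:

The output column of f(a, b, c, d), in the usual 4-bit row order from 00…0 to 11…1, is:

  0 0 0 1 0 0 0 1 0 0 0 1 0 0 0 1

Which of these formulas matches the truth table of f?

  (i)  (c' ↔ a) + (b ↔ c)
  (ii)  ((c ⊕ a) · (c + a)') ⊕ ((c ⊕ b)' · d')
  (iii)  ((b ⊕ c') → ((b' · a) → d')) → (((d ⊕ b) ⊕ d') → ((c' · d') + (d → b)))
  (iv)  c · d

iv

(i) fails at (0,0,0,0): the formula yields 1, f is 0.
(ii) fails at (0,0,0,0): the formula yields 1, f is 0.
(iii) fails at (0,0,0,0): the formula yields 1, f is 0.
That leaves (iv). Evaluating it on every row reproduces the table of f exactly.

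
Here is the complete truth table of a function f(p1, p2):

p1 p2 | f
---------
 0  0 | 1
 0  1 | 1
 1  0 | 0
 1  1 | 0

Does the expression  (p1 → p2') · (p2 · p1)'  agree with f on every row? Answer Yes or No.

No

Evaluate (p1 → p2') · (p2 · p1)' on each row and compare to f:
  p1=0, p2=0: formula gives 1, f = 1 ✓
  p1=0, p2=1: formula gives 1, f = 1 ✓
  p1=1, p2=0: formula gives 1, but f = 0 ✗
Since they disagree at (1,0), the expression is not a correct formula for f.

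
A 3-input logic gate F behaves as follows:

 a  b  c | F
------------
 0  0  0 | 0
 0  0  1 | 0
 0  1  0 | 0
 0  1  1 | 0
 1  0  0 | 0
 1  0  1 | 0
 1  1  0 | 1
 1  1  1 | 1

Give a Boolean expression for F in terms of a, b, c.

Collect the rows where F=1 — (1,1,0), (1,1,1) — and write one minterm per row: a·b·¬c, a·b·c. Their union (logical OR) reproduces the table exactly.

F(a, b, c) = ((a and b) and not c) or ((a and b) and c)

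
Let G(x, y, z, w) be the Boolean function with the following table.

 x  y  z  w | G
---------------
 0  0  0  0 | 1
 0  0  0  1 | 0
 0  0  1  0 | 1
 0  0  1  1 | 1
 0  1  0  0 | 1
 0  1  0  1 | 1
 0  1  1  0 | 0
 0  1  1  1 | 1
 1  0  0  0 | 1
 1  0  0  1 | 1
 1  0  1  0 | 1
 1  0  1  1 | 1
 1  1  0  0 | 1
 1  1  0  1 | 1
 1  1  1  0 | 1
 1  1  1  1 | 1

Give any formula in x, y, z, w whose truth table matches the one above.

There are just 2 zero rows: (0,0,0,1), (0,1,1,0). Their minterms are ¬x·¬y·¬z·w, ¬x·y·z·¬w; the OR of those covers precisely the 0-outputs, and negating it yields G.

G(x, y, z, w) = not ((((not x and not y) and not z) and w) or (((not x and y) and z) and not w))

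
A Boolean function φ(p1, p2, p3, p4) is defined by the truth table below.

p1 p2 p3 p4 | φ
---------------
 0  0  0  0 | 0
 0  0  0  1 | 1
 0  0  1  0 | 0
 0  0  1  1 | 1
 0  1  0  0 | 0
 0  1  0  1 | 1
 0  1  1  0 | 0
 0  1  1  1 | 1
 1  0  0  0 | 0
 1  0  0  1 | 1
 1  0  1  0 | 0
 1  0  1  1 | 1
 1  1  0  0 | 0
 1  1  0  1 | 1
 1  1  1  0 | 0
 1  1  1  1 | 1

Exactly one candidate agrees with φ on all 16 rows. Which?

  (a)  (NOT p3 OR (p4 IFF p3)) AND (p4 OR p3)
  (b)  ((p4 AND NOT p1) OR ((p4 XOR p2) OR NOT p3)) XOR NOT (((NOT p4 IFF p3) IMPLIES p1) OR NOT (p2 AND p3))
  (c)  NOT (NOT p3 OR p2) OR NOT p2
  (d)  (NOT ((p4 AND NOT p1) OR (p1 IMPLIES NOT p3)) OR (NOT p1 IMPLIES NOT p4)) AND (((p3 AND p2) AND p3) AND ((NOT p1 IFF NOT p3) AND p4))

(b) disagrees with φ on (0,0,0,0) (formula → 1, table → 0); rule it out.
(c) disagrees with φ on (0,0,0,0) (formula → 1, table → 0); rule it out.
(d) disagrees with φ on (0,0,0,1) (formula → 0, table → 1); rule it out.
Only (a) survives; checking it on all 16 rows confirms it matches φ.

a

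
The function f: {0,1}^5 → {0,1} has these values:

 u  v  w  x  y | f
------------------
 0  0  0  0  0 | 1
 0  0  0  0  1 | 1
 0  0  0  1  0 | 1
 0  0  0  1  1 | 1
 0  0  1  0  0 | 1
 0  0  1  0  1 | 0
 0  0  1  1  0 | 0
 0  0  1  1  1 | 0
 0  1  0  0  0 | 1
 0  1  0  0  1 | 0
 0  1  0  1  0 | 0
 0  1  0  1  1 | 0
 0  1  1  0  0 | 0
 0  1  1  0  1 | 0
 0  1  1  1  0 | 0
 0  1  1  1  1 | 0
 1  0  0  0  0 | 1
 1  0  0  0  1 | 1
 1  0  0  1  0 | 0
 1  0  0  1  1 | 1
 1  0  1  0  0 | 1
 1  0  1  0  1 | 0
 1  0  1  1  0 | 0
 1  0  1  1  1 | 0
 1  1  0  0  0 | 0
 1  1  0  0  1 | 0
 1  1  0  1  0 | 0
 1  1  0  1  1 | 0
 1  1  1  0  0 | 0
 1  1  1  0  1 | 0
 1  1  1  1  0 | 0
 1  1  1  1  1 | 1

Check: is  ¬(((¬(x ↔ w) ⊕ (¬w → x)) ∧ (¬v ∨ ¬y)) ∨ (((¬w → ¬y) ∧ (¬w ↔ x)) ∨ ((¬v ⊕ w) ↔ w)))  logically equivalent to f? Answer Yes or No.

Check the formula against f row by row:
  u=0, v=0, w=0, x=0, y=0: formula gives 1, f = 1 ✓
  u=0, v=0, w=0, x=0, y=1: formula gives 1, f = 1 ✓
  u=0, v=0, w=0, x=1, y=0: formula gives 0, but f = 1 ✗
Since they disagree at (0,0,0,1,0), the expression is not a correct formula for f.

No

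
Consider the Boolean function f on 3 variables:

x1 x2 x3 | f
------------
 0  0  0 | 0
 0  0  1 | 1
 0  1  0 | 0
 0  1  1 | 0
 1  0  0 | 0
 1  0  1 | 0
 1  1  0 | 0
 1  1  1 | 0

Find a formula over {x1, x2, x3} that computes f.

f is 1 on exactly one input, (0,0,1), whose minterm is ¬x1·¬x2·x3. So f is just that conjunction.

f(x1, x2, x3) = (x1' · x2') · x3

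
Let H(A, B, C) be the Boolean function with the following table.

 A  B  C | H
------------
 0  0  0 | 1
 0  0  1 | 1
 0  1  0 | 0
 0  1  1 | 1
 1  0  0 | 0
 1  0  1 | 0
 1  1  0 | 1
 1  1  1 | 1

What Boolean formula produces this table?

H(A, B, C) = NOT ((((NOT A AND B) AND NOT C) OR ((A AND NOT B) AND NOT C)) OR ((A AND NOT B) AND C))

H is 0 on only 3 rows — (0,1,0), (1,0,0), (1,0,1). Writing each as a minterm (¬A·B·¬C, A·¬B·¬C, A·¬B·C) and OR-ing them characterizes exactly where H=0, so H is the negation of that disjunction.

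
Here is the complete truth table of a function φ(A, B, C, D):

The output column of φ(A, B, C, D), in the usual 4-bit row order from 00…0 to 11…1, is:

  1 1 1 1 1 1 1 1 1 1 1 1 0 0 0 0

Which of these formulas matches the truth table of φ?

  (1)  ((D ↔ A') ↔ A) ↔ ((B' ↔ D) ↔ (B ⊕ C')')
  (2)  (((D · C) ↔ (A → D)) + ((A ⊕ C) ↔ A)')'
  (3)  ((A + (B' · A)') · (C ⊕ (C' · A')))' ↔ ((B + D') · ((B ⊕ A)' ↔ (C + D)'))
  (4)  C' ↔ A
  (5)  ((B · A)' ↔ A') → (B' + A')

5

(1) fails at (0,0,1,0): the formula yields 0, φ is 1.
(2) fails at (0,0,1,0): the formula yields 0, φ is 1.
(3) fails at (0,0,0,0): the formula yields 0, φ is 1.
(4) fails at (0,0,0,0): the formula yields 0, φ is 1.
Only (5) survives; checking it on all 16 rows confirms it matches φ.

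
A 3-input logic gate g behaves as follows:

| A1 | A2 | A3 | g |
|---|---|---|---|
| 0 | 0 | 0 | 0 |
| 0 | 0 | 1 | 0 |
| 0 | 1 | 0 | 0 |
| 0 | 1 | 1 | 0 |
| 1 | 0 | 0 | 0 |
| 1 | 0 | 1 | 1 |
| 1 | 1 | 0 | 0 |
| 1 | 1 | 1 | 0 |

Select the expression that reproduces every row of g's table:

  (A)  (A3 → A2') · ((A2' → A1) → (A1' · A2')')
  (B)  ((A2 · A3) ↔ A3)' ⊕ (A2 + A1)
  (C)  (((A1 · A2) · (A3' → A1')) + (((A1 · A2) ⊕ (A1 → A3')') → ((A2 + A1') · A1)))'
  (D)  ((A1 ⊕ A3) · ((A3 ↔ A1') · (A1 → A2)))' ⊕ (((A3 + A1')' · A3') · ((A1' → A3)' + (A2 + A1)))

C

(A) disagrees with g on (0,0,0) (formula → 1, table → 0); rule it out.
(B) disagrees with g on (0,0,1) (formula → 1, table → 0); rule it out.
(D) disagrees with g on (0,0,0) (formula → 1, table → 0); rule it out.
(C) is the remaining candidate, and it agrees with g on all 8 inputs.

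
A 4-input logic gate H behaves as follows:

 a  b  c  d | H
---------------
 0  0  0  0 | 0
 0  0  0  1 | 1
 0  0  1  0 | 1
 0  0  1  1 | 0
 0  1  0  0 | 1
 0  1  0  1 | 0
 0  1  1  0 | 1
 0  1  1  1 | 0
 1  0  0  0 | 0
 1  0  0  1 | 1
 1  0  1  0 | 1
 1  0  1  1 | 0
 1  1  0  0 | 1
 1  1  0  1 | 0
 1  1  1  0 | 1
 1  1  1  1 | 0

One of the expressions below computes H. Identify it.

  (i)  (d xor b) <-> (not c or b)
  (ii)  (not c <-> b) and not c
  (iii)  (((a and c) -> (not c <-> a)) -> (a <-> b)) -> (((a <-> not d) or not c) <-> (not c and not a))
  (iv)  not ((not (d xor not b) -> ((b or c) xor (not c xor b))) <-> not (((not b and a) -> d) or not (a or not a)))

i

(ii) disagrees with H on (0,0,0,1) (formula → 0, table → 1); rule it out.
(iii) disagrees with H on (0,0,0,0) (formula → 1, table → 0); rule it out.
(iv) disagrees with H on (0,0,0,0) (formula → 1, table → 0); rule it out.
Only (i) survives; checking it on all 16 rows confirms it matches H.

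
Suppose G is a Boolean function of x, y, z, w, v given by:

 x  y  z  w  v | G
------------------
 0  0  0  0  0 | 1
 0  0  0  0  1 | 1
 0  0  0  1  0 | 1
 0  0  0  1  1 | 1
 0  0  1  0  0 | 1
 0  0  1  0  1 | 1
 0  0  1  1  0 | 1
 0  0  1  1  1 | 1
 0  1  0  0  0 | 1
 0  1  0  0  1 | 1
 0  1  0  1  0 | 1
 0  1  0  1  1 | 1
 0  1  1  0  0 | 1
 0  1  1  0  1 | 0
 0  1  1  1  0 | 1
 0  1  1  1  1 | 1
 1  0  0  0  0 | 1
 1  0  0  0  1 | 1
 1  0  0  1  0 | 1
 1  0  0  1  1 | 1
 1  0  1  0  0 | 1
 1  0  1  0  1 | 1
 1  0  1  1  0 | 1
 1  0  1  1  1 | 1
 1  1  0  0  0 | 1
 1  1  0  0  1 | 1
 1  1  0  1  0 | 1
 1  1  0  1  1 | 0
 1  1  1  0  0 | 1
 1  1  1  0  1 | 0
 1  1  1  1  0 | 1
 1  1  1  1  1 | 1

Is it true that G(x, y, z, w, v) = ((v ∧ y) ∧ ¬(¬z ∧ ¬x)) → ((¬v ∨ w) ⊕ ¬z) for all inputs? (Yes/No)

Check the formula against G row by row:
  x=0, y=0, z=0, w=0, v=0: formula gives 1, G = 1 ✓
  x=0, y=0, z=0, w=0, v=1: formula gives 1, G = 1 ✓
  x=0, y=0, z=0, w=1, v=0: formula gives 1, G = 1 ✓
  x=0, y=0, z=0, w=1, v=1: formula gives 1, G = 1 ✓
  … (the remaining 28 rows also agree.)
Every row agrees, so the formula is equivalent.

Yes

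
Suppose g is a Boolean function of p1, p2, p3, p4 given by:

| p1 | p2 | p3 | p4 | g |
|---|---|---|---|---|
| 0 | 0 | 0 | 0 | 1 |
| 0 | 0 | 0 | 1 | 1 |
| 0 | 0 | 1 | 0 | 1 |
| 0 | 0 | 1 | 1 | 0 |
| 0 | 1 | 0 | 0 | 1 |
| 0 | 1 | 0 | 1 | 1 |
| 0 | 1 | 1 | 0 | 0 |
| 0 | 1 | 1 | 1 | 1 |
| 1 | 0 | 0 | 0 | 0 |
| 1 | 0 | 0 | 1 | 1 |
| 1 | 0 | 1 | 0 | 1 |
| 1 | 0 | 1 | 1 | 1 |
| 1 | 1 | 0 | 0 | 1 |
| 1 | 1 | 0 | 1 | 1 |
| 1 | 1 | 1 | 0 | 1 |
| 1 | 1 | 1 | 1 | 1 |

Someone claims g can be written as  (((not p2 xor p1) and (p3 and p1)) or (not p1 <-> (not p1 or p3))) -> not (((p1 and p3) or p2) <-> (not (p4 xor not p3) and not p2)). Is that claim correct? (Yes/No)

No

Check the formula against g row by row:
  p1=0, p2=0, p3=0, p4=0: formula gives 0, but g = 1 ✗
Row (0,0,0,0) is a counterexample, so the formula is not equivalent to g.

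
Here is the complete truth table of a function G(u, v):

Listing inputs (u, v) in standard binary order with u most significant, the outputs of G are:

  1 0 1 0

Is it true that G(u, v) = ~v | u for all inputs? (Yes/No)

Check the formula against G row by row:
  u=0, v=0: formula gives 1, G = 1 ✓
  u=0, v=1: formula gives 0, G = 0 ✓
  u=1, v=0: formula gives 1, G = 1 ✓
  u=1, v=1: formula gives 1, but G = 0 ✗
Row (1,1) is a counterexample, so the formula is not equivalent to G.

No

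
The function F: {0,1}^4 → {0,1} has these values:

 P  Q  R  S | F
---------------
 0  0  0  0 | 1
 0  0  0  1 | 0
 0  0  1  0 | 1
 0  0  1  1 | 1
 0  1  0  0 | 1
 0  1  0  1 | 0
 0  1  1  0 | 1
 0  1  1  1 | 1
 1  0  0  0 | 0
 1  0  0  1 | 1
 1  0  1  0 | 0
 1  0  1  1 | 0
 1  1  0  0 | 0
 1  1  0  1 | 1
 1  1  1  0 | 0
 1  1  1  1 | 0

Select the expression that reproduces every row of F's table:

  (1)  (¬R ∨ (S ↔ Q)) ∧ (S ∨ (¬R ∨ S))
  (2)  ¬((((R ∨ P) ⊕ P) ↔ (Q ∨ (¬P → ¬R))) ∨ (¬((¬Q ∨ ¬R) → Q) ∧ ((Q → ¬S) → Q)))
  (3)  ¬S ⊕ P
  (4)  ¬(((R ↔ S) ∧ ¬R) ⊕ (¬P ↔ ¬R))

4

(1) fails at (0,0,0,1): the formula yields 1, F is 0.
(2) fails at (0,0,0,1): the formula yields 1, F is 0.
(3) fails at (0,0,1,1): the formula yields 0, F is 1.
That leaves (4). Evaluating it on every row reproduces the table of F exactly.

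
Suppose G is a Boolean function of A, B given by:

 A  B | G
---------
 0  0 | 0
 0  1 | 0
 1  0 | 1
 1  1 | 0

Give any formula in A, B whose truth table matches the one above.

G(A, B) = A & ~B

1 only at (1,0): A AND NOT B.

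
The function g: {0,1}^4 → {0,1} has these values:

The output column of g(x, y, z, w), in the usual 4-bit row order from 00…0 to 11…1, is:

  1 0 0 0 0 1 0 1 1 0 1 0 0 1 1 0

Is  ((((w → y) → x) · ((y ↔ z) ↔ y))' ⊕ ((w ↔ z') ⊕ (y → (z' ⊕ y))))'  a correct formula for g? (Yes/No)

Evaluate ((((w → y) → x) · ((y ↔ z) ↔ y))' ⊕ ((w ↔ z') ⊕ (y → (z' ⊕ y))))' on each row and compare to g:
  x=0, y=0, z=0, w=0: formula gives 1, g = 1 ✓
  x=0, y=0, z=0, w=1: formula gives 0, g = 0 ✓
  x=0, y=0, z=1, w=0: formula gives 0, g = 0 ✓
  x=0, y=0, z=1, w=1: formula gives 0, g = 0 ✓
  …and likewise for the remaining 12 rows.
Every row agrees, so the formula is equivalent.

Yes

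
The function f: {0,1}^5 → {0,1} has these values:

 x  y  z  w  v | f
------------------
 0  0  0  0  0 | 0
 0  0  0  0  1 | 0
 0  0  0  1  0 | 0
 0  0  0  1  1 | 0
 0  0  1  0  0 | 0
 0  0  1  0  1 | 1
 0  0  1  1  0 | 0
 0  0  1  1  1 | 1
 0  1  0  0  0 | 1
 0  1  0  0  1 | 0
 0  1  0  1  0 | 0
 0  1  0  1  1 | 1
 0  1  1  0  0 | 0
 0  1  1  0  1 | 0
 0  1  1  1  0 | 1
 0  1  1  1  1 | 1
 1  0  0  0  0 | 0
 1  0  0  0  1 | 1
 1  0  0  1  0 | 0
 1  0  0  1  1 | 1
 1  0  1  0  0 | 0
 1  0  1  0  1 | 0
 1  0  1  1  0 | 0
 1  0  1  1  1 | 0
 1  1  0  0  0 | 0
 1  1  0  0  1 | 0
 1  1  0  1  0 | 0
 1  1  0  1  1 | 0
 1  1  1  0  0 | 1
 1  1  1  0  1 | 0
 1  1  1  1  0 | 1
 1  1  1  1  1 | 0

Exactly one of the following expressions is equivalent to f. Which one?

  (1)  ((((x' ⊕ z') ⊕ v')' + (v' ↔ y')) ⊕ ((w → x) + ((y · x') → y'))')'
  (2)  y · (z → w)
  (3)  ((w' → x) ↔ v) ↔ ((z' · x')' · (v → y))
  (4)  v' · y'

(2) disagrees with f on (0,0,1,0,1) (formula → 0, table → 1); rule it out.
(3) disagrees with f on (0,0,0,0,1) (formula → 1, table → 0); rule it out.
(4) disagrees with f on (0,0,0,0,0) (formula → 1, table → 0); rule it out.
Only (1) survives; checking it on all 32 rows confirms it matches f.

1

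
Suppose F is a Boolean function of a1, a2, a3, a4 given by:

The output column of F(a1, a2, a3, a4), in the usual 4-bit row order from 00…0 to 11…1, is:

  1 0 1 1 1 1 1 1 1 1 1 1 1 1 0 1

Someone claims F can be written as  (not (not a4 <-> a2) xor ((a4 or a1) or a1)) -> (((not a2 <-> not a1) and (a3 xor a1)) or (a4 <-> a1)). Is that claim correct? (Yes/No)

Test each input against both F and the formula:
  a1=0, a2=0, a3=0, a4=0: formula gives 1, F = 1 ✓
  a1=0, a2=0, a3=0, a4=1: formula gives 0, F = 0 ✓
  a1=0, a2=0, a3=1, a4=0: formula gives 1, F = 1 ✓
  a1=0, a2=0, a3=1, a4=1: formula gives 1, F = 1 ✓
  …and likewise for the remaining 12 rows.
No disagreement on any input; they are logically equivalent.

Yes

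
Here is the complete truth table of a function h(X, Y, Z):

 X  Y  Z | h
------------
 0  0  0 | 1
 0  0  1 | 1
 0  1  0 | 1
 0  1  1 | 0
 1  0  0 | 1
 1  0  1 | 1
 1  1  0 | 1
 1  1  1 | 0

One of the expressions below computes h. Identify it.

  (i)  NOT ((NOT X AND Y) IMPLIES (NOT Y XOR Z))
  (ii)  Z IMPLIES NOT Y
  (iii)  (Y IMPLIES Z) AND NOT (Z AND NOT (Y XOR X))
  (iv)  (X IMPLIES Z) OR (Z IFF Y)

ii

(i) fails at (0,0,0): the formula yields 0, h is 1.
(iii) fails at (0,0,1): the formula yields 0, h is 1.
(iv) fails at (0,1,1): the formula yields 1, h is 0.
Only (ii) survives; checking it on all 8 rows confirms it matches h.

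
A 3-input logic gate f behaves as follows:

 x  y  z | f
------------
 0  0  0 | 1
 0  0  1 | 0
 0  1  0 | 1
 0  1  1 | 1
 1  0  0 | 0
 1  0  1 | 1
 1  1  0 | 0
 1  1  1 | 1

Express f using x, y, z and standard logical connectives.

f is 0 on only 3 rows — (0,0,1), (1,0,0), (1,1,0). Writing each as a minterm (¬x·¬y·z, x·¬y·¬z, x·y·¬z) and OR-ing them characterizes exactly where f=0, so f is the negation of that disjunction.

f(x, y, z) = ¬((((¬x ∧ ¬y) ∧ z) ∨ ((x ∧ ¬y) ∧ ¬z)) ∨ ((x ∧ y) ∧ ¬z))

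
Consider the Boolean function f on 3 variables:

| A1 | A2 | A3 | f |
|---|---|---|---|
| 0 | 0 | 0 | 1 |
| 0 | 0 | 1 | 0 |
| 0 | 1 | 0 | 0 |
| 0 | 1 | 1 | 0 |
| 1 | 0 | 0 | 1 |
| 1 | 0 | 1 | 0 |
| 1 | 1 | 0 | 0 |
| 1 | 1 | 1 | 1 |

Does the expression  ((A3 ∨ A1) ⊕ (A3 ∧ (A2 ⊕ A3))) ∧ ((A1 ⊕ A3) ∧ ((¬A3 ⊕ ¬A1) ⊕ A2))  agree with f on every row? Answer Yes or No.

No

Test each input against both f and the formula:
  A1=0, A2=0, A3=0: formula gives 0, but f = 1 ✗
Row (0,0,0) is a counterexample, so the formula is not equivalent to f.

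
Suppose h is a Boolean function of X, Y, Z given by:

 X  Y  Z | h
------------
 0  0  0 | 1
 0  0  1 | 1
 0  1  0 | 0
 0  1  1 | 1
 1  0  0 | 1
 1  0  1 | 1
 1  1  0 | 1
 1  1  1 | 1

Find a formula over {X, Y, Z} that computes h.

h(X, Y, Z) = ((X' · Y) · Z')'

Only row (0,1,0) gives 0. So h is 1 everywhere except there — the complement of the minterm ¬X·Y·¬Z.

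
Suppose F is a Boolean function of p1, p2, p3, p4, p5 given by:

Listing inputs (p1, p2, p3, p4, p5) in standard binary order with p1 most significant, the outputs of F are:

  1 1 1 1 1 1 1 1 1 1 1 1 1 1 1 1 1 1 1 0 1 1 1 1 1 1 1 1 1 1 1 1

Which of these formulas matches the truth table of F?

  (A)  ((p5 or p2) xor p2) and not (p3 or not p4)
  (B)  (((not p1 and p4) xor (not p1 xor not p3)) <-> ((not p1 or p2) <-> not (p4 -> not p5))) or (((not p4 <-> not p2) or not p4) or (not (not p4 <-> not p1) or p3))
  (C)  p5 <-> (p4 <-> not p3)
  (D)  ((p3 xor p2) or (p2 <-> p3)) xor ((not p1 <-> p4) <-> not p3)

B

(A) fails at (0,0,0,0,0): the formula yields 0, F is 1.
(C) fails at (0,0,0,0,1): the formula yields 0, F is 1.
(D) fails at (0,0,0,1,0): the formula yields 0, F is 1.
That leaves (B). Evaluating it on every row reproduces the table of F exactly.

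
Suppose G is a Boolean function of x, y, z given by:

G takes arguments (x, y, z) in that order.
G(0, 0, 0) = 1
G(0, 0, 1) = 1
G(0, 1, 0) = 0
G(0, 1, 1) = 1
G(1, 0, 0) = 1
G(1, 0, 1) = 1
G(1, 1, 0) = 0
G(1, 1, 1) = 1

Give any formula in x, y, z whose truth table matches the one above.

G(x, y, z) = ~(((~x & y) & ~z) | ((x & y) & ~z))

There are just 2 zero rows: (0,1,0), (1,1,0). Their minterms are ¬x·y·¬z, x·y·¬z; the OR of those covers precisely the 0-outputs, and negating it yields G.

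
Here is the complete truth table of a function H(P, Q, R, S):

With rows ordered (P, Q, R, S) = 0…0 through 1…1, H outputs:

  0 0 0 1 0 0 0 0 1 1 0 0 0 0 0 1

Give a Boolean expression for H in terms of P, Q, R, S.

H(P, Q, R, S) = (((((¬P ∧ ¬Q) ∧ R) ∧ S) ∨ (((P ∧ ¬Q) ∧ ¬R) ∧ ¬S)) ∨ (((P ∧ ¬Q) ∧ ¬R) ∧ S)) ∨ (((P ∧ Q) ∧ R) ∧ S)

Collect the rows where H=1 — (0,0,1,1), (1,0,0,0), (1,0,0,1), (1,1,1,1) — and write one minterm per row: ¬P·¬Q·R·S, P·¬Q·¬R·¬S, P·¬Q·¬R·S, P·Q·R·S. Their union (logical OR) reproduces the table exactly.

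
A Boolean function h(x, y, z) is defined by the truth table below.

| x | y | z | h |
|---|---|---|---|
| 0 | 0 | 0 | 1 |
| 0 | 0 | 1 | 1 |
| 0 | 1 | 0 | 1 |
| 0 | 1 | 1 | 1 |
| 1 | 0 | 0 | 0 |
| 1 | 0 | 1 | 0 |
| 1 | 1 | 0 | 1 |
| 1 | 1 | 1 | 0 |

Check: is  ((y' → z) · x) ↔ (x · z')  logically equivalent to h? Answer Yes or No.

Yes

Evaluate ((y' → z) · x) ↔ (x · z') on each row and compare to h:
  x=0, y=0, z=0: formula gives 1, h = 1 ✓
  x=0, y=0, z=1: formula gives 1, h = 1 ✓
  x=0, y=1, z=0: formula gives 1, h = 1 ✓
  x=0, y=1, z=1: formula gives 1, h = 1 ✓
  x=1, y=0, z=0: formula gives 0, h = 0 ✓
  …and likewise for the remaining 3 rows.
All 8 rows match — the expression computes h exactly.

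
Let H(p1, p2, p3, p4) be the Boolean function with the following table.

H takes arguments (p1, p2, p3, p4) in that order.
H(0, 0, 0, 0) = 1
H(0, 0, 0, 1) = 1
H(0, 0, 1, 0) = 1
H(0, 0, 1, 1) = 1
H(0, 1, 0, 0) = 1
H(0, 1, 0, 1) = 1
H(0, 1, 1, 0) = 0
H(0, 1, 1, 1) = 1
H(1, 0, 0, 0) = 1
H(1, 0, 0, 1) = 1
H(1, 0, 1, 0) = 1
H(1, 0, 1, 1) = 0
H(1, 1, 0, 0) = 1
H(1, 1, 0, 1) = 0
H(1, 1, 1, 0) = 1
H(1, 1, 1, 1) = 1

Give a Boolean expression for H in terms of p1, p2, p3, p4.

The 0-rows are (0,1,1,0), (1,0,1,1), (1,1,0,1). Take each as a conjunction (¬p1·p2·p3·¬p4, p1·¬p2·p3·p4, p1·p2·¬p3·p4), form their disjunction, and complement — that gives a formula that is 1 everywhere H is.

H(p1, p2, p3, p4) = NOT (((((NOT p1 AND p2) AND p3) AND NOT p4) OR (((p1 AND NOT p2) AND p3) AND p4)) OR (((p1 AND p2) AND NOT p3) AND p4))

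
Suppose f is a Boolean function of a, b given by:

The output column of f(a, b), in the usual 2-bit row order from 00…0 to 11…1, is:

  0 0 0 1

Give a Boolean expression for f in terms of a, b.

The output is 1 only when every input is 1 — the AND of all inputs.

f(a, b) = a · b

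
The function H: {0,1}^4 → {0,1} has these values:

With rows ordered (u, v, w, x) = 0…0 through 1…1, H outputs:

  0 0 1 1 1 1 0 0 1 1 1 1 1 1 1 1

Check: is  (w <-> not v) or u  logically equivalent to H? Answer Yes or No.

Check the formula against H row by row:
  u=0, v=0, w=0, x=0: formula gives 0, H = 0 ✓
  u=0, v=0, w=0, x=1: formula gives 0, H = 0 ✓
  u=0, v=0, w=1, x=0: formula gives 1, H = 1 ✓
  u=0, v=0, w=1, x=1: formula gives 1, H = 1 ✓
  … (the remaining 12 rows also agree.)
All 16 rows match — the expression computes H exactly.

Yes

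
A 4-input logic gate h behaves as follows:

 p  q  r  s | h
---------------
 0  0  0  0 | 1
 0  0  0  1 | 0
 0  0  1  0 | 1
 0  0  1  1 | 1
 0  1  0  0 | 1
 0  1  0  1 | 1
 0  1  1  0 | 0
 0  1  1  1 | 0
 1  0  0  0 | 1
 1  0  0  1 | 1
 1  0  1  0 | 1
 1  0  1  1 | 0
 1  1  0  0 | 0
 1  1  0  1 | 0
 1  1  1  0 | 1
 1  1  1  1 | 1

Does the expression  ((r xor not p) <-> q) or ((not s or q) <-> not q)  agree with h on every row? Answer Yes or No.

Yes

Evaluate ((r xor not p) <-> q) or ((not s or q) <-> not q) on each row and compare to h:
  p=0, q=0, r=0, s=0: formula gives 1, h = 1 ✓
  p=0, q=0, r=0, s=1: formula gives 0, h = 0 ✓
  p=0, q=0, r=1, s=0: formula gives 1, h = 1 ✓
  p=0, q=0, r=1, s=1: formula gives 1, h = 1 ✓
  …and likewise for the remaining 12 rows.
No disagreement on any input; they are logically equivalent.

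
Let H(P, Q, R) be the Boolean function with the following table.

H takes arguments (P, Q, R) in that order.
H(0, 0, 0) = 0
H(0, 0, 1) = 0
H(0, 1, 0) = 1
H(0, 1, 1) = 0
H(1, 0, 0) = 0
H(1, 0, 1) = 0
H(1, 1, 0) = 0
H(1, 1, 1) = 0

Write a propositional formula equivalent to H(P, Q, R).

H(P, Q, R) = (P' · Q) · R'

H is 1 on exactly one input, (0,1,0), whose minterm is ¬P·Q·¬R. So H is just that conjunction.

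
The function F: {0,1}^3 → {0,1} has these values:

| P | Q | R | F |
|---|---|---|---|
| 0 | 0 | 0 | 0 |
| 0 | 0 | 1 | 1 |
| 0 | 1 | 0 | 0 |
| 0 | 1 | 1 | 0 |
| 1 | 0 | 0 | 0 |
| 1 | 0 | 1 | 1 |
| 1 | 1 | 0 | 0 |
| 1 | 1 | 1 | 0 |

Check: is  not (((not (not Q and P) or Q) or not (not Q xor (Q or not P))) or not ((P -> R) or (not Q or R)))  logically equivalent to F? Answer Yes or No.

Evaluate not (((not (not Q and P) or Q) or not (not Q xor (Q or not P))) or not ((P -> R) or (not Q or R))) on each row and compare to F:
  P=0, Q=0, R=0: formula gives 0, F = 0 ✓
  P=0, Q=0, R=1: formula gives 0, but F = 1 ✗
Row (0,0,1) is a counterexample, so the formula is not equivalent to F.

No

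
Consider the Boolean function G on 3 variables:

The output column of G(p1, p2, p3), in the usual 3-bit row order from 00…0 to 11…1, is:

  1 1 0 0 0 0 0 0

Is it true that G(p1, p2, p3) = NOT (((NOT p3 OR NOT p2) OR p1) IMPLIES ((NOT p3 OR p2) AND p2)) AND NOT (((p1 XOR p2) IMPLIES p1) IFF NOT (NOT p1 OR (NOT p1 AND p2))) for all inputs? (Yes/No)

Check the formula against G row by row:
  p1=0, p2=0, p3=0: formula gives 1, G = 1 ✓
  p1=0, p2=0, p3=1: formula gives 1, G = 1 ✓
  p1=0, p2=1, p3=0: formula gives 0, G = 0 ✓
  p1=0, p2=1, p3=1: formula gives 0, G = 0 ✓
  p1=1, p2=0, p3=0: formula gives 0, G = 0 ✓
  …and likewise for the remaining 3 rows.
Every row agrees, so the formula is equivalent.

Yes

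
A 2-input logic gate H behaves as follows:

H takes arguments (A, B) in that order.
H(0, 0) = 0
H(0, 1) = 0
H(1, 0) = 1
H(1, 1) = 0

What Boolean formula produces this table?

H(A, B) = A AND NOT B

1 only at (1,0): A AND NOT B.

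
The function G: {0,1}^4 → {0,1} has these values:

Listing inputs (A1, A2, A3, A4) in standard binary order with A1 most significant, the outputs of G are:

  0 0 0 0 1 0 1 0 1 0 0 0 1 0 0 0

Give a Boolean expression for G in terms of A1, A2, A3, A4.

The 1-rows are (0,1,0,0), (0,1,1,0), (1,0,0,0), (1,1,0,0). Each contributes one minterm — ¬A1·A2·¬A3·¬A4; ¬A1·A2·A3·¬A4; A1·¬A2·¬A3·¬A4; A1·A2·¬A3·¬A4 — and their disjunction is a sum-of-products form of G.

G(A1, A2, A3, A4) = (((((A1' · A2) · A3') · A4') + (((A1' · A2) · A3) · A4')) + (((A1 · A2') · A3') · A4')) + (((A1 · A2) · A3') · A4')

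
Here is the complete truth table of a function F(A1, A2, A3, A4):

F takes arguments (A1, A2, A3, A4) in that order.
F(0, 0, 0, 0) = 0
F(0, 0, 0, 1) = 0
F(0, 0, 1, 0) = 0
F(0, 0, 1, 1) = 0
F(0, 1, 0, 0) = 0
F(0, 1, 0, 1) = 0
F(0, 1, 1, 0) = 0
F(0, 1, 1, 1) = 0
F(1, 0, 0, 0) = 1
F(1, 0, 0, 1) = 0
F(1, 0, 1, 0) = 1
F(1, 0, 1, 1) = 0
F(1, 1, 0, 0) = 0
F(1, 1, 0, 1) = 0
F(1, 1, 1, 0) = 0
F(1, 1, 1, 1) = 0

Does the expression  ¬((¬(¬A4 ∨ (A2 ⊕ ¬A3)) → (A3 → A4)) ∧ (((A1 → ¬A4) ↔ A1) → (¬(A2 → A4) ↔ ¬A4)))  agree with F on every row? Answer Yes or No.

Yes

Evaluate ¬((¬(¬A4 ∨ (A2 ⊕ ¬A3)) → (A3 → A4)) ∧ (((A1 → ¬A4) ↔ A1) → (¬(A2 → A4) ↔ ¬A4))) on each row and compare to F:
  A1=0, A2=0, A3=0, A4=0: formula gives 0, F = 0 ✓
  A1=0, A2=0, A3=0, A4=1: formula gives 0, F = 0 ✓
  A1=0, A2=0, A3=1, A4=0: formula gives 0, F = 0 ✓
  A1=0, A2=0, A3=1, A4=1: formula gives 0, F = 0 ✓
  … (the remaining 12 rows also agree.)
Every row agrees, so the formula is equivalent.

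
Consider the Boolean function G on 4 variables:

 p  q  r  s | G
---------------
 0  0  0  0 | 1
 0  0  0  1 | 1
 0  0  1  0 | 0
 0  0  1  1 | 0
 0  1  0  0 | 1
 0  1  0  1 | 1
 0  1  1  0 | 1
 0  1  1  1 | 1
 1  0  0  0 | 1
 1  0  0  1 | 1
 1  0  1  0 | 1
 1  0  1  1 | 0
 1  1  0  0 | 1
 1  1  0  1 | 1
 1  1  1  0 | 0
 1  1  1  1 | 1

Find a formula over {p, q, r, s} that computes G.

G(p, q, r, s) = ¬((((((¬p ∧ ¬q) ∧ r) ∧ ¬s) ∨ (((¬p ∧ ¬q) ∧ r) ∧ s)) ∨ (((p ∧ ¬q) ∧ r) ∧ s)) ∨ (((p ∧ q) ∧ r) ∧ ¬s))

G is 0 on only 4 rows — (0,0,1,0), (0,0,1,1), (1,0,1,1), (1,1,1,0). Writing each as a minterm (¬p·¬q·r·¬s, ¬p·¬q·r·s, p·¬q·r·s, p·q·r·¬s) and OR-ing them characterizes exactly where G=0, so G is the negation of that disjunction.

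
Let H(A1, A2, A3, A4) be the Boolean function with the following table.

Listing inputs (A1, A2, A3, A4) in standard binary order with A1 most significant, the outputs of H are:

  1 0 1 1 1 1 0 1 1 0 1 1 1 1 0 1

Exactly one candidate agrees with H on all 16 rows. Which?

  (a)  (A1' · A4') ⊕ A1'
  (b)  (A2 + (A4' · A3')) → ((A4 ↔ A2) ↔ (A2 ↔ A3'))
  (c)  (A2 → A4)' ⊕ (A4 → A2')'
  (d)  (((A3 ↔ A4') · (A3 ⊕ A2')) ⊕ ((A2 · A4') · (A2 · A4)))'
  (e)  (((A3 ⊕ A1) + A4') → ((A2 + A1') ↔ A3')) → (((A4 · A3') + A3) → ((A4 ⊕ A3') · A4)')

d

(a) fails at (0,0,0,0): the formula yields 0, H is 1.
(b) fails at (0,0,0,0): the formula yields 0, H is 1.
(c) fails at (0,0,0,0): the formula yields 0, H is 1.
(e) fails at (0,0,0,1): the formula yields 1, H is 0.
That leaves (d). Evaluating it on every row reproduces the table of H exactly.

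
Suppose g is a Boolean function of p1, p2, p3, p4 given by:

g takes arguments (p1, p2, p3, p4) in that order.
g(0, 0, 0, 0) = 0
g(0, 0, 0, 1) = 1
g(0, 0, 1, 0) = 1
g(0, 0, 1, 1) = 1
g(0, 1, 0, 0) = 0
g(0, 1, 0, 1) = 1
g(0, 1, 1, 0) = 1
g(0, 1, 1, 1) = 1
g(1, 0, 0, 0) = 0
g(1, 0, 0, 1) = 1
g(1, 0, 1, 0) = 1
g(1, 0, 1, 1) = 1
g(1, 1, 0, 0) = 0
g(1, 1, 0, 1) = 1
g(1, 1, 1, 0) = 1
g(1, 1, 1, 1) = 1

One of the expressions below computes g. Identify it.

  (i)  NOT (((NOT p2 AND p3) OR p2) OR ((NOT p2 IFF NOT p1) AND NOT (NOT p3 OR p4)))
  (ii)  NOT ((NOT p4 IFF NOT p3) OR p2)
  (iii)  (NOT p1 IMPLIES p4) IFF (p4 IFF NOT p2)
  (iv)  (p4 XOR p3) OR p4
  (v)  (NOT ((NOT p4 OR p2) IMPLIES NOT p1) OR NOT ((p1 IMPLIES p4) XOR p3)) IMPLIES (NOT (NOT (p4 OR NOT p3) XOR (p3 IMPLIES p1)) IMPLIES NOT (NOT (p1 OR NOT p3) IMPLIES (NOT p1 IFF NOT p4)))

(i): at (0,0,0,0) it gives 1, but g = 0 — eliminated.
(ii): at (0,0,1,1) it gives 0, but g = 1 — eliminated.
(iii): at (0,0,0,0) it gives 1, but g = 0 — eliminated.
(v): at (0,0,0,0) it gives 1, but g = 0 — eliminated.
(iv) is the remaining candidate, and it agrees with g on all 16 inputs.

iv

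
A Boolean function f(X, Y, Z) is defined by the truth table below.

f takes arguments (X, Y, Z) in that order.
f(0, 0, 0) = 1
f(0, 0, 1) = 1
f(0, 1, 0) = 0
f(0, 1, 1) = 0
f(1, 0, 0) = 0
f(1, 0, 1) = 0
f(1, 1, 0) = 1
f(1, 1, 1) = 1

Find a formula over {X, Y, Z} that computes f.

f(X, Y, Z) = ((((NOT X AND NOT Y) AND NOT Z) OR ((NOT X AND NOT Y) AND Z)) OR ((X AND Y) AND NOT Z)) OR ((X AND Y) AND Z)

f=1 on 4 inputs: (0,0,0), (0,0,1), (1,1,0), (1,1,1). Reading each as a conjunction of literals (¬X·¬Y·¬Z, ¬X·¬Y·Z, X·Y·¬Z, X·Y·Z) and taking the OR gives the canonical DNF.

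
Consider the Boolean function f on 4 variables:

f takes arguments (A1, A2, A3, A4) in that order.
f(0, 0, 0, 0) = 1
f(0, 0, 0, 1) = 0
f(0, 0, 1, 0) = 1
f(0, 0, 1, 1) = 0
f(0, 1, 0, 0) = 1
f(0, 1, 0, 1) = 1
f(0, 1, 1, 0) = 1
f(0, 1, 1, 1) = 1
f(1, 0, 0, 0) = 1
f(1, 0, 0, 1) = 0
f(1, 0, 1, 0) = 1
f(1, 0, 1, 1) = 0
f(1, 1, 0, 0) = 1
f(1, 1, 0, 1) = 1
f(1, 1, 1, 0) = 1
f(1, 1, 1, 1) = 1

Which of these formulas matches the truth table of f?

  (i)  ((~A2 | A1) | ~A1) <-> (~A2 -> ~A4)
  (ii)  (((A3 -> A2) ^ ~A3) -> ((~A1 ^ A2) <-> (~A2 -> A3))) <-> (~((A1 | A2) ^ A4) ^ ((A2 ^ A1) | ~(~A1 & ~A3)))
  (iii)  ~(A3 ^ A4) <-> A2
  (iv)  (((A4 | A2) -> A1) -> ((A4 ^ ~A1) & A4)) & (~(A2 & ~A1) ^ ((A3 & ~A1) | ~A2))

(ii) disagrees with f on (0,0,1,0) (formula → 0, table → 1); rule it out.
(iii) disagrees with f on (0,0,0,0) (formula → 0, table → 1); rule it out.
(iv) disagrees with f on (0,0,0,0) (formula → 0, table → 1); rule it out.
That leaves (i). Evaluating it on every row reproduces the table of f exactly.

i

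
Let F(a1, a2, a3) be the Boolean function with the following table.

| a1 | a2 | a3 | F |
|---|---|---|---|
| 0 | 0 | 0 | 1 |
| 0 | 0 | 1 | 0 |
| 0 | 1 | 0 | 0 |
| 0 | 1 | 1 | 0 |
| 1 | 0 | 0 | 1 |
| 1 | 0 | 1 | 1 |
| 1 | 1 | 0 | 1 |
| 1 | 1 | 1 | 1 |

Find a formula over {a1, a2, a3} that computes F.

F(a1, a2, a3) = ¬((((¬a1 ∧ ¬a2) ∧ a3) ∨ ((¬a1 ∧ a2) ∧ ¬a3)) ∨ ((¬a1 ∧ a2) ∧ a3))

The 0-rows are (0,0,1), (0,1,0), (0,1,1). Take each as a conjunction (¬a1·¬a2·a3, ¬a1·a2·¬a3, ¬a1·a2·a3), form their disjunction, and complement — that gives a formula that is 1 everywhere F is.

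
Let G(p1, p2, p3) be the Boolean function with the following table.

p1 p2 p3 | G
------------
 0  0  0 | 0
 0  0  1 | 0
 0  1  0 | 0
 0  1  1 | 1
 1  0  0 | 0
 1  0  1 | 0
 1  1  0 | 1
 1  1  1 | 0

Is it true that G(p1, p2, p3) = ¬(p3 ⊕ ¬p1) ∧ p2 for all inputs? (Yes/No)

Yes

Evaluate ¬(p3 ⊕ ¬p1) ∧ p2 on each row and compare to G:
  p1=0, p2=0, p3=0: formula gives 0, G = 0 ✓
  p1=0, p2=0, p3=1: formula gives 0, G = 0 ✓
  p1=0, p2=1, p3=0: formula gives 0, G = 0 ✓
  p1=0, p2=1, p3=1: formula gives 1, G = 1 ✓
  p1=1, p2=0, p3=0: formula gives 0, G = 0 ✓
  … (the remaining 3 rows also agree.)
No disagreement on any input; they are logically equivalent.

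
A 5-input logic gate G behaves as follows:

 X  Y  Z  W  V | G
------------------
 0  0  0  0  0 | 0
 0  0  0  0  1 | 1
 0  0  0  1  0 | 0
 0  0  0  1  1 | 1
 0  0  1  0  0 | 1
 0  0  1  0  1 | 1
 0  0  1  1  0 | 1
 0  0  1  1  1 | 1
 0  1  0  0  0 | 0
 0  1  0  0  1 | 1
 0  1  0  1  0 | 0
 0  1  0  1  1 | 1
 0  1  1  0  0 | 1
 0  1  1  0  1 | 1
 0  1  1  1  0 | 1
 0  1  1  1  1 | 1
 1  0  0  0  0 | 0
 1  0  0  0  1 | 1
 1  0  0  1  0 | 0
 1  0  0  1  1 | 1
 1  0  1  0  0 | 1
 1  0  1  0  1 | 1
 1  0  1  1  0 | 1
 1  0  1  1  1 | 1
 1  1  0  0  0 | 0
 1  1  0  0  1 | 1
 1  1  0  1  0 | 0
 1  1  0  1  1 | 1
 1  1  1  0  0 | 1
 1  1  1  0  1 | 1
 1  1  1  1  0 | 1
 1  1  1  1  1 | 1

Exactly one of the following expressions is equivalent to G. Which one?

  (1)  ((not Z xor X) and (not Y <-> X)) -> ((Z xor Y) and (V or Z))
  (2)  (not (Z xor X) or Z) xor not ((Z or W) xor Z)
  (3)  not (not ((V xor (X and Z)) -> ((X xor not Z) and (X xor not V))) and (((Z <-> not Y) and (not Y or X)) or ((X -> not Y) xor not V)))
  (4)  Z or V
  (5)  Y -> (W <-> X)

4

(1) disagrees with G on (0,0,0,0,0) (formula → 1, table → 0); rule it out.
(2) disagrees with G on (0,0,0,0,1) (formula → 0, table → 1); rule it out.
(3) disagrees with G on (0,0,0,0,0) (formula → 1, table → 0); rule it out.
(5) disagrees with G on (0,0,0,0,0) (formula → 1, table → 0); rule it out.
(4) is the remaining candidate, and it agrees with G on all 32 inputs.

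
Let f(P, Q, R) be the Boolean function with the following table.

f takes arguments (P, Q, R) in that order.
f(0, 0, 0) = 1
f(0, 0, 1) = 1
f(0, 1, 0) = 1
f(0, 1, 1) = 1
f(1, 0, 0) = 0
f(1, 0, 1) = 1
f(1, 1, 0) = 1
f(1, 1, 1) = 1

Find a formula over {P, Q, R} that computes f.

f is 0 on exactly one input, (1,0,0), whose minterm is P·¬Q·¬R. So f is the negation of that single conjunction.

f(P, Q, R) = ~((P & ~Q) & ~R)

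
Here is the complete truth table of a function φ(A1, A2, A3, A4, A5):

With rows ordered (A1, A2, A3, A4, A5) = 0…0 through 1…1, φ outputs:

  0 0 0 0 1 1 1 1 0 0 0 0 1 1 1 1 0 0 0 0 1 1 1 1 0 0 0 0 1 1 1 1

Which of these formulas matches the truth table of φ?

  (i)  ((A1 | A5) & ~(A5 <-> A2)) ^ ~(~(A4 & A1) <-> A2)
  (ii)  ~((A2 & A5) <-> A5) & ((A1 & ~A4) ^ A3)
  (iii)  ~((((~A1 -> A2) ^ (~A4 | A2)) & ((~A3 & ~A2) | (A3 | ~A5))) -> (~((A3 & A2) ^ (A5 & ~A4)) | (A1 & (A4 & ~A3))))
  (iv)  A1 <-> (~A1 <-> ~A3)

iv

(i): at (0,0,0,0,0) it gives 1, but φ = 0 — eliminated.
(ii): at (0,0,1,0,0) it gives 0, but φ = 1 — eliminated.
(iii): at (0,0,0,0,1) it gives 1, but φ = 0 — eliminated.
Only (iv) survives; checking it on all 32 rows confirms it matches φ.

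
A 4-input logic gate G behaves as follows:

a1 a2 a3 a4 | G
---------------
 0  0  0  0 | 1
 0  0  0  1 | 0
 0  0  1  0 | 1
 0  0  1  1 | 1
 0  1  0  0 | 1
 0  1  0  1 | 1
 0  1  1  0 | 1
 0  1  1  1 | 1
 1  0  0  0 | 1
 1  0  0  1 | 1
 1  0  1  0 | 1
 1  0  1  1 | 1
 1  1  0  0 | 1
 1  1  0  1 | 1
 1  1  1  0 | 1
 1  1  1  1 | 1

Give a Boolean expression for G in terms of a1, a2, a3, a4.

Only row (0,0,0,1) gives 0. So G is 1 everywhere except there — the complement of the minterm ¬a1·¬a2·¬a3·a4.

G(a1, a2, a3, a4) = not (((not a1 and not a2) and not a3) and a4)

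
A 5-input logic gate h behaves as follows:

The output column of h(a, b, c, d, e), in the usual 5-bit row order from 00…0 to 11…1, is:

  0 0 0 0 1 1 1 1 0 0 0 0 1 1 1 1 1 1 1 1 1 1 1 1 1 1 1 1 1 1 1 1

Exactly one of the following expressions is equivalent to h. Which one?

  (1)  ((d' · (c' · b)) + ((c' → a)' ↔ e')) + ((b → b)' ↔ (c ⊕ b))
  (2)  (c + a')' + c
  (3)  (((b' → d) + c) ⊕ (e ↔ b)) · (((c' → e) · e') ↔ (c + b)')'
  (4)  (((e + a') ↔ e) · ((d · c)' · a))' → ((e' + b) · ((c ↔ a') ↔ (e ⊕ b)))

2

(1) disagrees with h on (0,0,0,0,0) (formula → 1, table → 0); rule it out.
(3) disagrees with h on (0,0,0,0,0) (formula → 1, table → 0); rule it out.
(4) disagrees with h on (0,0,0,0,0) (formula → 1, table → 0); rule it out.
(2) is the remaining candidate, and it agrees with h on all 32 inputs.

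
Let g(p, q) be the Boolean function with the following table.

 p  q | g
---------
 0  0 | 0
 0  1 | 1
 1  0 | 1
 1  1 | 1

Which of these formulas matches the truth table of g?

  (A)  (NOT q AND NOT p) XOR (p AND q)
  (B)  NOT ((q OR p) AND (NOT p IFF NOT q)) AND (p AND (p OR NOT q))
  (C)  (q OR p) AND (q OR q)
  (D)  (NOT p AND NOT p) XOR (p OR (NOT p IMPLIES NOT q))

(A) disagrees with g on (0,0) (formula → 1, table → 0); rule it out.
(B) disagrees with g on (0,1) (formula → 0, table → 1); rule it out.
(C) disagrees with g on (1,0) (formula → 0, table → 1); rule it out.
(D) is the remaining candidate, and it agrees with g on all 4 inputs.

D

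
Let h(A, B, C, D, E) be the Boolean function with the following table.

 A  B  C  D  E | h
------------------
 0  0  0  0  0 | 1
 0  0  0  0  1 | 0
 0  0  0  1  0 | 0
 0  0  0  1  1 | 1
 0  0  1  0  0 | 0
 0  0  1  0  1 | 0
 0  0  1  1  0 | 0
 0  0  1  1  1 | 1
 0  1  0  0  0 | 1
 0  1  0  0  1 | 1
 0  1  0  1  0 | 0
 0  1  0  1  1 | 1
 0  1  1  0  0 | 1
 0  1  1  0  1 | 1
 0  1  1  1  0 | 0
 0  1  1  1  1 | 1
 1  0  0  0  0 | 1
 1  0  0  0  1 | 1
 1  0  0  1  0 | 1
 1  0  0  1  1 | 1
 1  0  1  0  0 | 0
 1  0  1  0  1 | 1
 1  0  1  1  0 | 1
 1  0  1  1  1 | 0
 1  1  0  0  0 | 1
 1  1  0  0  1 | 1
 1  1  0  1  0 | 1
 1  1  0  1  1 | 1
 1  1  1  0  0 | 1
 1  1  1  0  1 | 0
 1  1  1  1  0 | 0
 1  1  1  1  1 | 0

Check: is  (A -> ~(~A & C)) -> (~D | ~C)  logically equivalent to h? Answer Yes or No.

Evaluate (A -> ~(~A & C)) -> (~D | ~C) on each row and compare to h:
  A=0, B=0, C=0, D=0, E=0: formula gives 1, h = 1 ✓
  A=0, B=0, C=0, D=0, E=1: formula gives 1, but h = 0 ✗
Since they disagree at (0,0,0,0,1), the expression is not a correct formula for h.

No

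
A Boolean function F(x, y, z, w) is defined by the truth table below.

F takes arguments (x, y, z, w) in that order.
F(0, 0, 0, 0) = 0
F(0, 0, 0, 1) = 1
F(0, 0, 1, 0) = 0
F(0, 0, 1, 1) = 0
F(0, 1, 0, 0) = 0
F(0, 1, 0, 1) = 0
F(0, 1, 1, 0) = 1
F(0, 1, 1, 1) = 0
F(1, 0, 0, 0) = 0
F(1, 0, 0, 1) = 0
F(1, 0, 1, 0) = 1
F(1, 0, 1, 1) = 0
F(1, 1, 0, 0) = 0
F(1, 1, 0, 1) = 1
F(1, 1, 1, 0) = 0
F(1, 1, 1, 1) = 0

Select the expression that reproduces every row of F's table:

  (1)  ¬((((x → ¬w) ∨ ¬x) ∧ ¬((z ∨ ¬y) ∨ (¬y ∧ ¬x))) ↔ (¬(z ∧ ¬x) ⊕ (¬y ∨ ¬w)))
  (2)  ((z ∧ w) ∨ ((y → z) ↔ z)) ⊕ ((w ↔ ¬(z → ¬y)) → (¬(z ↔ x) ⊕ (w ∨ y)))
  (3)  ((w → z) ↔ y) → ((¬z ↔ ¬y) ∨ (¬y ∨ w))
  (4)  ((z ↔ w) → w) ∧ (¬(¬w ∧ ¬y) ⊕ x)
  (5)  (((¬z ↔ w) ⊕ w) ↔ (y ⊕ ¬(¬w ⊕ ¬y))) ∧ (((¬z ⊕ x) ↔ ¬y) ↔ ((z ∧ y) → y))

(1) fails at (0,0,0,1): the formula yields 0, F is 1.
(2) fails at (0,1,1,0): the formula yields 0, F is 1.
(3) fails at (0,0,0,0): the formula yields 1, F is 0.
(4) fails at (0,0,1,1): the formula yields 1, F is 0.
Only (5) survives; checking it on all 16 rows confirms it matches F.

5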